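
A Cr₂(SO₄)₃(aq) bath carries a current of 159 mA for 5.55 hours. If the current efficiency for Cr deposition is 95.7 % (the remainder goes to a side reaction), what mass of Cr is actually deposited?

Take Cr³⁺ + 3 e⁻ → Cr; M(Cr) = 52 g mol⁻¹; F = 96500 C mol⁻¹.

0.546 g

Q = I·t = 0.1590 × 19980 = 3177 C.
n(e⁻) = 3177/96500 = 0.03292 mol; theoretically n(Cr) = 0.03292/3 = 0.01097 mol, m_theo = 0.5706 g.
At 95.7 % efficiency, m_actual = 0.957 × 0.5706 = 0.546 g.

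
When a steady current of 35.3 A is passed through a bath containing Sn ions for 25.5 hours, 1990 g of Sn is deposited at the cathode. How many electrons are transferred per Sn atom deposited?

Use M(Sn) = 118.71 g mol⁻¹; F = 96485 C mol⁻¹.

2

Q = I·t = 35.30 A × 91800 s = 3241000 C, so n(e⁻) = 3241000/96485 = 33.59 mol.
n(Sn) deposited = 1990 / 118.71 = 16.76 mol.
Electrons per atom = n(e⁻)/n(Sn) = 33.59 / 16.76 = 2.00 ≈ 2, so the ion is Sn²⁺.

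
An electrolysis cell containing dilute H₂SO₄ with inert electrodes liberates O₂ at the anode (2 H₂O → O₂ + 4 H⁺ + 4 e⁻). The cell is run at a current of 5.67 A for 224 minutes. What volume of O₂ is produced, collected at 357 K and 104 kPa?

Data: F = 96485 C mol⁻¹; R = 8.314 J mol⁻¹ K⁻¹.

Q = I·t = 5.670 A × 13440 s = 76200 C.
n(e⁻) = Q/F = 76200 / 96485 = 0.7898 mol.
4 electrons are transferred per O₂ molecule, so n(O₂) = 0.7898 / 4 = 0.1975 mol.
V = nRT/P = (0.1975 × 8.314 × 357) / (104 × 10³ Pa) = 0.00564 m³ = 5.64 L.

5.64 L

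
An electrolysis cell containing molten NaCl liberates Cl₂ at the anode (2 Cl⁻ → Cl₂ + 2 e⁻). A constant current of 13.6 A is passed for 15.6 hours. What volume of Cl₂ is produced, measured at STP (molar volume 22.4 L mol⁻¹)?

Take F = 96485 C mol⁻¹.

Q = I·t = 13.60 A × 56160 s = 763800 C.
n(e⁻) = Q/F = 763800 / 96485 = 7.916 mol.
2 electrons are transferred per Cl₂ molecule, so n(Cl₂) = 7.916 / 2 = 3.958 mol.
V = n × V_m = 3.958 × 22.4 = 88.7 L.

88.7 L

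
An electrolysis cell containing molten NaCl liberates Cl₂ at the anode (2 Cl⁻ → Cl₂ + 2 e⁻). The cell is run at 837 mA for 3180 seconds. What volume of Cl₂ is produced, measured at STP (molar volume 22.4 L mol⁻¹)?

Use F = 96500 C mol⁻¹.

0.309 L

Q = I·t = 0.8370 A × 3180.0 s = 2662 C.
n(e⁻) = Q/F = 2662 / 96500 = 0.02758 mol.
2 electrons are transferred per Cl₂ molecule, so n(Cl₂) = 0.02758 / 2 = 0.01379 mol.
V = n × V_m = 0.01379 × 22.4 = 0.309 L.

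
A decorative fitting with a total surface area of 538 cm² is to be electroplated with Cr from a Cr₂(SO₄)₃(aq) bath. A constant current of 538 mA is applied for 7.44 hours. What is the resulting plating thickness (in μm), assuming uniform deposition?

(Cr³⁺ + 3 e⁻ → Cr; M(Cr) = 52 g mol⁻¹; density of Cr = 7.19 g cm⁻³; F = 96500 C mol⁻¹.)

6.69 μm

Q = I·t = 0.5380 × 26784 = 14410 C; n(e⁻) = 0.1493 mol.
n(Cr) = n(e⁻)/3 = 0.04977 mol, so m = 0.04977 × 52 = 2.588 g.
Volume = m/ρ = 2.588 / 7.19 = 0.3600 cm³.
Thickness = V/A = 0.3600 / 538 = 6.69 × 10⁻⁴ cm = 6.69 μm.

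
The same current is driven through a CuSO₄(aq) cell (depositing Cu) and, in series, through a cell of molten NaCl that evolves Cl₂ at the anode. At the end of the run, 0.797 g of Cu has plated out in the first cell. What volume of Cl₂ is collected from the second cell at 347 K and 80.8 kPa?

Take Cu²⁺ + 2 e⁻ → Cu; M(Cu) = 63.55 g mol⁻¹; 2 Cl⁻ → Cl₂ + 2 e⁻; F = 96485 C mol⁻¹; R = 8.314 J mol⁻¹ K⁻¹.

0.448 L

n(Cu) = 0.797 / 63.55 = 0.01254 mol, so n(e⁻) = 2 × 0.01254 = 0.02508 mol.
The cells are in series, so the same 0.02508 mol of electrons passes through the second cell.
2 Cl⁻ → Cl₂ + 2 e⁻ — 2 mol e⁻ per mol Cl₂, so n(Cl₂) = 0.02508/2 = 0.01254 mol.
V = nRT/P = (0.01254 × 8.314 × 347) / (80.8 × 10³) = 4.48 × 10⁻⁴ m³ = 0.448 L.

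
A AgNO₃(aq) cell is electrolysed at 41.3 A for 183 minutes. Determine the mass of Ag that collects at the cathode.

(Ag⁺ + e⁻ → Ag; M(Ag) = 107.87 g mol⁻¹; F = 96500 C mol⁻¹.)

507 g

Q = I·t = 41.30 A × 10980 s = 453500 C.
n(e⁻) = Q/F = 453500 / 96500 = 4.699 mol.
Ag⁺ + e⁻ → Ag, so n(Ag) = n(e⁻)/1 = 4.699 mol.
m = n·M = 4.699 × 107.87 = 507 g.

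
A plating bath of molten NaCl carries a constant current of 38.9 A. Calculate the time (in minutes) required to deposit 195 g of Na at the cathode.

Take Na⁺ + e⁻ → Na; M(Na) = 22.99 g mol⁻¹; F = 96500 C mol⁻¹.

n(Na) = m/M = 195 / 22.99 = 8.482 mol.
Each Na atom requires 1 electron, so n(e⁻) = 1 × 8.482 = 8.482 mol.
Q = n(e⁻)·F = 8.482 × 96500 = 818500 C.
t = Q/I = 818500 / 38.90 A = 21040 s = 351 min.

351 min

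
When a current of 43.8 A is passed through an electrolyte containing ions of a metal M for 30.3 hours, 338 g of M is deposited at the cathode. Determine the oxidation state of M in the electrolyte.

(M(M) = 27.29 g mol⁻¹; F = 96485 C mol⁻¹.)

+4

Q = I·t = 43.80 A × 109080 s = 4778000 C, so n(e⁻) = 4778000/96485 = 49.52 mol.
n(M) deposited = 338 / 27.29 = 12.39 mol.
Electrons per atom = n(e⁻)/n(M) = 49.52 / 12.39 = 4.00 ≈ 4, so the ion is M⁴⁺.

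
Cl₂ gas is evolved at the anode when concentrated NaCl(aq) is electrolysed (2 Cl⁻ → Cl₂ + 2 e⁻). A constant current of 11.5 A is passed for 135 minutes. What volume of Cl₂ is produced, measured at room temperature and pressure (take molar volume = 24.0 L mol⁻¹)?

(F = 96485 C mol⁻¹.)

Q = I·t = 11.50 A × 8100.0 s = 93150 C.
n(e⁻) = Q/F = 93150 / 96485 = 0.9654 mol.
2 electrons are transferred per Cl₂ molecule, so n(Cl₂) = 0.9654 / 2 = 0.4827 mol.
V = n × V_m = 0.4827 × 24.0 = 11.6 L.

11.6 L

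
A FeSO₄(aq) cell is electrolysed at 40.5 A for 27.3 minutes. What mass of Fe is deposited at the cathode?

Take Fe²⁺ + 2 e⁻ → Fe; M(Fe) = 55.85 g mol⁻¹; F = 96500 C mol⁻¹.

19.2 g

Q = I·t = 40.50 A × 1638.0 s = 66340 C.
n(e⁻) = Q/F = 66340 / 96500 = 0.6875 mol.
Fe²⁺ + 2 e⁻ → Fe, so n(Fe) = n(e⁻)/2 = 0.3437 mol.
m = n·M = 0.3437 × 55.85 = 19.2 g.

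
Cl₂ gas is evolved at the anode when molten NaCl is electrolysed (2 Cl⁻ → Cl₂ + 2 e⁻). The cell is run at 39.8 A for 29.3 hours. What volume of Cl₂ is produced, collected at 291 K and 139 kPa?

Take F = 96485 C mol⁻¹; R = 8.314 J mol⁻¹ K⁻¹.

Q = I·t = 39.80 A × 105480 s = 4198000 C.
n(e⁻) = Q/F = 4198000 / 96485 = 43.51 mol.
2 electrons are transferred per Cl₂ molecule, so n(Cl₂) = 43.51 / 2 = 21.76 mol.
V = nRT/P = (21.76 × 8.314 × 291) / (139 × 10³ Pa) = 0.379 m³ = 379 L.

379 L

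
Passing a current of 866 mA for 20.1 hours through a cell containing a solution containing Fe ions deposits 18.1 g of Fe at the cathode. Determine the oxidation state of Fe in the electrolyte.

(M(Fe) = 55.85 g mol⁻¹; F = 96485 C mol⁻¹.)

Q = I·t = 0.8660 A × 72360 s = 62660 C, so n(e⁻) = 62660/96485 = 0.6495 mol.
n(Fe) deposited = 18.1 / 55.85 = 0.3241 mol.
Electrons per atom = n(e⁻)/n(Fe) = 0.6495 / 0.3241 = 2.00 ≈ 2, so the ion is Fe²⁺.

+2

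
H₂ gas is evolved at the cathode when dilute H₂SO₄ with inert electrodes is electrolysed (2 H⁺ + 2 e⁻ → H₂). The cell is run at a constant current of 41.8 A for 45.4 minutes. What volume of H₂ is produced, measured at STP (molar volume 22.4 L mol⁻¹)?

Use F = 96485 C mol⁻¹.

Q = I·t = 41.80 A × 2724.0 s = 113900 C.
n(e⁻) = Q/F = 113900 / 96485 = 1.180 mol.
2 electrons are transferred per H₂ molecule, so n(H₂) = 1.180 / 2 = 0.5901 mol.
V = n × V_m = 0.5901 × 22.4 = 13.2 L.

13.2 L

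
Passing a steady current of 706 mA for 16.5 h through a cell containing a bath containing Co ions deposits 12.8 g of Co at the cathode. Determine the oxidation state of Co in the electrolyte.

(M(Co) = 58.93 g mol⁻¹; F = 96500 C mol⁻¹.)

Q = I·t = 0.7060 A × 59400 s = 41940 C, so n(e⁻) = 41940/96500 = 0.4346 mol.
n(Co) deposited = 12.8 / 58.93 = 0.2172 mol.
Electrons per atom = n(e⁻)/n(Co) = 0.4346 / 0.2172 = 2.00 ≈ 2, so the ion is Co²⁺.

+2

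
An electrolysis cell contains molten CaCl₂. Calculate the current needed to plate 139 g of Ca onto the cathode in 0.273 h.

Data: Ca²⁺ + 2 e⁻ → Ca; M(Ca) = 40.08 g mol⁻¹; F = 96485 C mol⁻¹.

n(Ca) = 139 / 40.08 = 3.468 mol.
n(e⁻) = 2 × 3.468 = 6.936 mol.
Q = n(e⁻)·F = 6.936 × 96485 = 669200 C.
I = Q/t = 669200 / 982.80 s = 681 A.

681 A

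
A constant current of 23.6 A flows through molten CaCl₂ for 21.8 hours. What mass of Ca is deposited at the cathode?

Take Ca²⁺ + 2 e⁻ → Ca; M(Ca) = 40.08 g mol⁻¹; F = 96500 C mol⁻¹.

385 g

Q = I·t = 23.60 A × 78480 s = 1852000 C.
n(e⁻) = Q/F = 1852000 / 96500 = 19.19 mol.
Ca²⁺ + 2 e⁻ → Ca, so n(Ca) = n(e⁻)/2 = 9.597 mol.
m = n·M = 9.597 × 40.08 = 385 g.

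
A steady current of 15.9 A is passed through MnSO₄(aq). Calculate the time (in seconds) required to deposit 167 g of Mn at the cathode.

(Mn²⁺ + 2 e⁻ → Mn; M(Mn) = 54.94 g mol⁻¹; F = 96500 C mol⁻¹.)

36900 s

n(Mn) = m/M = 167 / 54.94 = 3.040 mol.
Each Mn atom requires 2 electrons, so n(e⁻) = 2 × 3.040 = 6.079 mol.
Q = n(e⁻)·F = 6.079 × 96500 = 586700 C.
t = Q/I = 586700 / 15.90 A = 36900 s.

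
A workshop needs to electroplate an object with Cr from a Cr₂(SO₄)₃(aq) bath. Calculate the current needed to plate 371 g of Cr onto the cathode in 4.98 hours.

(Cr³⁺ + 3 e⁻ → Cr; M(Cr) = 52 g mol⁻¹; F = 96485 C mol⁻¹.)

n(Cr) = 371 / 52 = 7.135 mol.
n(e⁻) = 3 × 7.135 = 21.40 mol.
Q = n(e⁻)·F = 21.40 × 96485 = 2065000 C.
I = Q/t = 2065000 / 17928 s = 115 A.

115 A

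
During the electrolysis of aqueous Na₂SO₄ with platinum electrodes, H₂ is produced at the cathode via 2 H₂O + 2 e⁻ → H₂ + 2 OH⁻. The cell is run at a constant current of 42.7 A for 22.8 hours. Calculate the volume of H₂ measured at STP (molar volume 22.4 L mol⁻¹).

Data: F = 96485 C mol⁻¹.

407 L

Q = I·t = 42.70 A × 82080 s = 3505000 C.
n(e⁻) = Q/F = 3505000 / 96485 = 36.32 mol.
2 electrons are transferred per H₂ molecule, so n(H₂) = 36.32 / 2 = 18.16 mol.
V = n × V_m = 18.16 × 22.4 = 407 L.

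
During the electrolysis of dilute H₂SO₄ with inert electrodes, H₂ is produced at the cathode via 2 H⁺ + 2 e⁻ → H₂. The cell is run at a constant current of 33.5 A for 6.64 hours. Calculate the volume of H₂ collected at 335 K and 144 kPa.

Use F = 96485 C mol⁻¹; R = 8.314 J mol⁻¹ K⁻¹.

Q = I·t = 33.50 A × 23904 s = 800800 C.
n(e⁻) = Q/F = 800800 / 96485 = 8.300 mol.
2 electrons are transferred per H₂ molecule, so n(H₂) = 8.300 / 2 = 4.150 mol.
V = nRT/P = (4.150 × 8.314 × 335) / (144 × 10³ Pa) = 0.0803 m³ = 80.3 L.

80.3 L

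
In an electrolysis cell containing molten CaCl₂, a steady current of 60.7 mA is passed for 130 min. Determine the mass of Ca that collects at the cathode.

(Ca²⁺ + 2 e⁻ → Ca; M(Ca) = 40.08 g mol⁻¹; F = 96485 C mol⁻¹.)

Q = I·t = 0.06070 A × 7800.0 s = 473.5 C.
n(e⁻) = Q/F = 473.5 / 96485 = 0.004907 mol.
Ca²⁺ + 2 e⁻ → Ca, so n(Ca) = n(e⁻)/2 = 0.002454 mol.
m = n·M = 0.002454 × 40.08 = 0.0983 g.

0.0983 g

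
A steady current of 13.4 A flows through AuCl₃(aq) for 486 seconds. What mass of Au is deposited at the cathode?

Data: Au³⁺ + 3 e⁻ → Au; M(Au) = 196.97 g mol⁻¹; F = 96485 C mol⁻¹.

4.43 g

Q = I·t = 13.40 A × 486.00 s = 6512 C.
n(e⁻) = Q/F = 6512 / 96485 = 0.06750 mol.
Au³⁺ + 3 e⁻ → Au, so n(Au) = n(e⁻)/3 = 0.02250 mol.
m = n·M = 0.02250 × 196.97 = 4.43 g.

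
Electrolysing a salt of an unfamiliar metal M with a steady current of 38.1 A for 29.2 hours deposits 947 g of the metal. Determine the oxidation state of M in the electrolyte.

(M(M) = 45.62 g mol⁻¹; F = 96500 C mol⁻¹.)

+2

Q = I·t = 38.10 A × 105120 s = 4005000 C, so n(e⁻) = 4005000/96500 = 41.50 mol.
n(M) deposited = 947 / 45.62 = 20.76 mol.
Electrons per atom = n(e⁻)/n(M) = 41.50 / 20.76 = 2.00 ≈ 2, so the ion is M²⁺.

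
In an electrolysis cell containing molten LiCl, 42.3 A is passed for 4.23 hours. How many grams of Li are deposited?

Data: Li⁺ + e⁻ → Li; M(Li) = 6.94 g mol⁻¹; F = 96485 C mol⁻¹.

Q = I·t = 42.30 A × 15228 s = 644100 C.
n(e⁻) = Q/F = 644100 / 96485 = 6.676 mol.
Li⁺ + e⁻ → Li, so n(Li) = n(e⁻)/1 = 6.676 mol.
m = n·M = 6.676 × 6.94 = 46.3 g.

46.3 g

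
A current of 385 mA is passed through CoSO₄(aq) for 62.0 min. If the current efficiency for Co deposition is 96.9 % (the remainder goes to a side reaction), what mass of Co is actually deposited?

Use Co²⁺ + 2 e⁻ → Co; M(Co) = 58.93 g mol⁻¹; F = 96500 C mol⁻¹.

0.424 g

Q = I·t = 0.3850 × 3720.0 = 1432 C.
n(e⁻) = 1432/96500 = 0.01484 mol; theoretically n(Co) = 0.01484/2 = 0.007421 mol, m_theo = 0.4373 g.
At 96.9 % efficiency, m_actual = 0.969 × 0.4373 = 0.424 g.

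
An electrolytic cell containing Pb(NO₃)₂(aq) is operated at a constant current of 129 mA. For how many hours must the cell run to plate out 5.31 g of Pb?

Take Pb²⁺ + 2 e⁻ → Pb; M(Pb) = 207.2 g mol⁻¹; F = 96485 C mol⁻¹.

10.6 h

n(Pb) = m/M = 5.31 / 207.2 = 0.02563 mol.
Each Pb atom requires 2 electrons, so n(e⁻) = 2 × 0.02563 = 0.05125 mol.
Q = n(e⁻)·F = 0.05125 × 96485 = 4945 C.
t = Q/I = 4945 / 0.1290 A = 38340 s = 10.6 h.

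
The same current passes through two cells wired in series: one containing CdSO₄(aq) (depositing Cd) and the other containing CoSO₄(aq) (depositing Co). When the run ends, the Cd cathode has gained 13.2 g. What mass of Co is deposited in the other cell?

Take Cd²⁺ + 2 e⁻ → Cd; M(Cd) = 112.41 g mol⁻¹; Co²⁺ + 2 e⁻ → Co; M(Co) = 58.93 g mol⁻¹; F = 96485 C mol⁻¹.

6.92 g

n(Cd) = 13.2 / 112.41 = 0.1174 mol.
Since Cd²⁺ + 2 e⁻ → Cd, n(e⁻) passed = 2 × 0.1174 = 0.2349 mol.
Cells in series carry the same charge, so the same 0.2349 mol of electrons passes through cell 2.
Co²⁺ + 2 e⁻ → Co, so n(Co) = 0.2349 / 2 = 0.1174 mol.
m(Co) = 0.1174 × 58.93 = 6.92 g.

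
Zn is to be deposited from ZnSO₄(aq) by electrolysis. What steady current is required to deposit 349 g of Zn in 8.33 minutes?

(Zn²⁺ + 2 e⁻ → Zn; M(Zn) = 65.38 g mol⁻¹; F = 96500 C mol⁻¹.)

n(Zn) = 349 / 65.38 = 5.338 mol.
n(e⁻) = 2 × 5.338 = 10.68 mol.
Q = n(e⁻)·F = 10.68 × 96500 = 1030000 C.
I = Q/t = 1030000 / 499.80 s = 2060 A.

2060 A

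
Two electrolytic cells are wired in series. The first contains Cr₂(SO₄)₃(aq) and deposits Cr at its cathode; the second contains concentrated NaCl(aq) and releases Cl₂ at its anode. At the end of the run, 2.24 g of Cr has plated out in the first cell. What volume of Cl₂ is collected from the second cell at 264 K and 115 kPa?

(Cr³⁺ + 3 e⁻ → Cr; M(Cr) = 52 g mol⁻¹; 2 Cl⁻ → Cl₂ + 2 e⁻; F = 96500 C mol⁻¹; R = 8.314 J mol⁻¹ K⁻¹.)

1.23 L

n(Cr) = 2.24 / 52 = 0.04308 mol, so n(e⁻) = 3 × 0.04308 = 0.1292 mol.
The cells are in series, so the same 0.1292 mol of electrons passes through the second cell.
2 Cl⁻ → Cl₂ + 2 e⁻ — 2 mol e⁻ per mol Cl₂, so n(Cl₂) = 0.1292/2 = 0.06462 mol.
V = nRT/P = (0.06462 × 8.314 × 264) / (115 × 10³) = 0.00123 m³ = 1.23 L.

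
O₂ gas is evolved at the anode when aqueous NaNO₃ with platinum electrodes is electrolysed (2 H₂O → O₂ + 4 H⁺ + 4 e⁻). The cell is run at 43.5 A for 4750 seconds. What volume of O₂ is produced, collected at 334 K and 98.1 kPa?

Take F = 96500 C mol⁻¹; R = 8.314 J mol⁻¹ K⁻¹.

15.2 L

Q = I·t = 43.50 A × 4750.0 s = 206600 C.
n(e⁻) = Q/F = 206600 / 96500 = 2.141 mol.
4 electrons are transferred per O₂ molecule, so n(O₂) = 2.141 / 4 = 0.5353 mol.
V = nRT/P = (0.5353 × 8.314 × 334) / (98.1 × 10³ Pa) = 0.0152 m³ = 15.2 L.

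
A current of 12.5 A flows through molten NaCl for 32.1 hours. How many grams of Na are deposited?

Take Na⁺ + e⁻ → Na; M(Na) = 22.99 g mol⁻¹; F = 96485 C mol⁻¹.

Q = I·t = 12.50 A × 115560 s = 1444000 C.
n(e⁻) = Q/F = 1444000 / 96485 = 14.97 mol.
Na⁺ + e⁻ → Na, so n(Na) = n(e⁻)/1 = 14.97 mol.
m = n·M = 14.97 × 22.99 = 344 g.

344 g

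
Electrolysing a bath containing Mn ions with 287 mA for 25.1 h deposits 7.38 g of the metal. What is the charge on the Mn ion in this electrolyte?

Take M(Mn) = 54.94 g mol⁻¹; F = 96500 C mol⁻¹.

Q = I·t = 0.2870 A × 90360 s = 25930 C, so n(e⁻) = 25930/96500 = 0.2687 mol.
n(Mn) deposited = 7.38 / 54.94 = 0.1343 mol.
Electrons per atom = n(e⁻)/n(Mn) = 0.2687 / 0.1343 = 2.00 ≈ 2, so the ion is Mn²⁺.

+2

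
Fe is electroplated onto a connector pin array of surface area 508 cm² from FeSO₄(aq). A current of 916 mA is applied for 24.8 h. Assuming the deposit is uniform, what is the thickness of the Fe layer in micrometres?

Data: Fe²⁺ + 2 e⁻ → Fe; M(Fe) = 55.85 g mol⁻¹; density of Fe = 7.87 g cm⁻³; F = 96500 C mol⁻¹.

59.2 μm

Q = I·t = 0.9160 × 89280 = 81780 C; n(e⁻) = 0.8475 mol.
n(Fe) = n(e⁻)/2 = 0.4237 mol, so m = 0.4237 × 55.85 = 23.67 g.
Volume = m/ρ = 23.67 / 7.87 = 3.007 cm³.
Thickness = V/A = 3.007 / 508 = 0.00592 cm = 59.2 μm.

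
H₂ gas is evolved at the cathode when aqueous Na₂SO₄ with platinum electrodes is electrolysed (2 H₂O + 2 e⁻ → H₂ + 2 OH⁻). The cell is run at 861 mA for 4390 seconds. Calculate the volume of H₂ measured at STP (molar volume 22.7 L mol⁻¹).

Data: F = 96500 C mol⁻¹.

Q = I·t = 0.8610 A × 4390.0 s = 3780 C.
n(e⁻) = Q/F = 3780 / 96500 = 0.03917 mol.
2 electrons are transferred per H₂ molecule, so n(H₂) = 0.03917 / 2 = 0.01958 mol.
V = n × V_m = 0.01958 × 22.7 = 0.445 L.

0.445 L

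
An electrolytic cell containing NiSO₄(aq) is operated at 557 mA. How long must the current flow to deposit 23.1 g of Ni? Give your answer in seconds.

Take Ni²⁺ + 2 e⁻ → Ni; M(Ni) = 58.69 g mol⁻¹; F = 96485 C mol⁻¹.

1.36 × 10⁵ s

n(Ni) = m/M = 23.1 / 58.69 = 0.3936 mol.
Each Ni atom requires 2 electrons, so n(e⁻) = 2 × 0.3936 = 0.7872 mol.
Q = n(e⁻)·F = 0.7872 × 96485 = 75950 C.
t = Q/I = 75950 / 0.5570 A = 136400 s.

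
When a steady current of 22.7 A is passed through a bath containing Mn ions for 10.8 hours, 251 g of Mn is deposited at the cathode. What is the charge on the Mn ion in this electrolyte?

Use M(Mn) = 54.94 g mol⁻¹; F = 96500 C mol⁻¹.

+2

Q = I·t = 22.70 A × 38880 s = 882600 C, so n(e⁻) = 882600/96500 = 9.146 mol.
n(Mn) deposited = 251 / 54.94 = 4.569 mol.
Electrons per atom = n(e⁻)/n(Mn) = 9.146 / 4.569 = 2.00 ≈ 2, so the ion is Mn²⁺.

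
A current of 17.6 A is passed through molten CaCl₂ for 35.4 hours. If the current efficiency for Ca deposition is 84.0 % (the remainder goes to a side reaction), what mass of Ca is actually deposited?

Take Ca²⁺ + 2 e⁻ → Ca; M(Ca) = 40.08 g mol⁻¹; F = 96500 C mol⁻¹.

Q = I·t = 17.60 × 127440 = 2243000 C.
n(e⁻) = 2243000/96500 = 23.24 mol; theoretically n(Ca) = 23.24/2 = 11.62 mol, m_theo = 465.8 g.
At 84.0 % efficiency, m_actual = 0.840 × 465.8 = 391 g.

391 g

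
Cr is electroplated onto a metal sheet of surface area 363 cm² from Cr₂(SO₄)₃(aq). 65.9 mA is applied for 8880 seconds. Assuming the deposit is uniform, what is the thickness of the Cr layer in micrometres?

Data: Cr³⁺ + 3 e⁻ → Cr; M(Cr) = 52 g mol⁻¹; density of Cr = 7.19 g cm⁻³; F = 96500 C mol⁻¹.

0.403 μm

Q = I·t = 0.06590 × 8880.0 = 585.2 C; n(e⁻) = 0.006064 mol.
n(Cr) = n(e⁻)/3 = 0.002021 mol, so m = 0.002021 × 52 = 0.1051 g.
Volume = m/ρ = 0.1051 / 7.19 = 0.01462 cm³.
Thickness = V/A = 0.01462 / 363 = 4.03 × 10⁻⁵ cm = 0.403 μm.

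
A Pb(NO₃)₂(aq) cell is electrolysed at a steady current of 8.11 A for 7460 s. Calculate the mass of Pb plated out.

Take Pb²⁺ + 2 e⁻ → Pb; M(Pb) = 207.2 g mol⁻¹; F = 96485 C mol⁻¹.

65.0 g

Q = I·t = 8.110 A × 7460.0 s = 60500 C.
n(e⁻) = Q/F = 60500 / 96485 = 0.6270 mol.
Pb²⁺ + 2 e⁻ → Pb, so n(Pb) = n(e⁻)/2 = 0.3135 mol.
m = n·M = 0.3135 × 207.2 = 65.0 g.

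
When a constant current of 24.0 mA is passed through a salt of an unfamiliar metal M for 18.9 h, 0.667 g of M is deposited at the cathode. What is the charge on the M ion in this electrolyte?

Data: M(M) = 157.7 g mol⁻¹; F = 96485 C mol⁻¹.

Q = I·t = 0.02400 A × 68040 s = 1633 C, so n(e⁻) = 1633/96485 = 0.01692 mol.
n(M) deposited = 0.667 / 157.7 = 0.004230 mol.
Electrons per atom = n(e⁻)/n(M) = 0.01692 / 0.004230 = 4.00 ≈ 4, so the ion is M⁴⁺.

+4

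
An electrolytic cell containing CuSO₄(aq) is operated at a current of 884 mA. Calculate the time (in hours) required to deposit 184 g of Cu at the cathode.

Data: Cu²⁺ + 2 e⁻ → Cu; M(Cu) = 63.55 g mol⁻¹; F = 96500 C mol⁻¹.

n(Cu) = m/M = 184 / 63.55 = 2.895 mol.
Each Cu atom requires 2 electrons, so n(e⁻) = 2 × 2.895 = 5.791 mol.
Q = n(e⁻)·F = 5.791 × 96500 = 558800 C.
t = Q/I = 558800 / 0.8840 A = 632100 s = 176 h.

176 h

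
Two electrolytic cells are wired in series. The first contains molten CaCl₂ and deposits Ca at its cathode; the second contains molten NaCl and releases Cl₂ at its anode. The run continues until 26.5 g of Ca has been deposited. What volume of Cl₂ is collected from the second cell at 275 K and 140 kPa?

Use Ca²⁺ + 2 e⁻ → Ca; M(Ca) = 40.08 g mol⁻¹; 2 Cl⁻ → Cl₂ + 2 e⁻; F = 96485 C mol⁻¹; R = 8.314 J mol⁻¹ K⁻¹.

10.8 L

n(Ca) = 26.5 / 40.08 = 0.6612 mol, so n(e⁻) = 2 × 0.6612 = 1.322 mol.
The cells are in series, so the same 1.322 mol of electrons passes through the second cell.
2 Cl⁻ → Cl₂ + 2 e⁻ — 2 mol e⁻ per mol Cl₂, so n(Cl₂) = 1.322/2 = 0.6612 mol.
V = nRT/P = (0.6612 × 8.314 × 275) / (140 × 10³) = 0.0108 m³ = 10.8 L.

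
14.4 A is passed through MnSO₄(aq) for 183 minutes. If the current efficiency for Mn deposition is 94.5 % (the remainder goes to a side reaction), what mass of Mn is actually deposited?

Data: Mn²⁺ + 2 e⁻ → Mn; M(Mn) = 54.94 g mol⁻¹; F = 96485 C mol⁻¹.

Q = I·t = 14.40 × 10980 = 158100 C.
n(e⁻) = 158100/96485 = 1.639 mol; theoretically n(Mn) = 1.639/2 = 0.8194 mol, m_theo = 45.02 g.
At 94.5 % efficiency, m_actual = 0.945 × 45.02 = 42.5 g.

42.5 g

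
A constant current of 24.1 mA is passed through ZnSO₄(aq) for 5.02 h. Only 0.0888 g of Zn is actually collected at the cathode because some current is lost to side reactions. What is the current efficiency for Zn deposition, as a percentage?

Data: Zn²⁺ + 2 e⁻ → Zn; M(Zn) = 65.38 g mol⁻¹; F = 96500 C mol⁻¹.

Q = I·t = 0.02410 × 18072 = 435.5 C; n(e⁻) = 435.5/96500 = 0.004513 mol.
Theoretical n(Zn) = n(e⁻)/2 = 0.002257 mol, i.e. m_theo = 0.002257 × 65.38 = 0.1475 g.
Efficiency = m_actual / m_theo = 0.0888 / 0.1475 = 60.2 %.

60.2 %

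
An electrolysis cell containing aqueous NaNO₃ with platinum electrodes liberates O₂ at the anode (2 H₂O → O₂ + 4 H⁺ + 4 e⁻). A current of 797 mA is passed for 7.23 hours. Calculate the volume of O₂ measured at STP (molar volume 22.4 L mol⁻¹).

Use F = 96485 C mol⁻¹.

Q = I·t = 0.7970 A × 26028 s = 20740 C.
n(e⁻) = Q/F = 20740 / 96485 = 0.2150 mol.
4 electrons are transferred per O₂ molecule, so n(O₂) = 0.2150 / 4 = 0.05375 mol.
V = n × V_m = 0.05375 × 22.4 = 1.20 L.

1.20 L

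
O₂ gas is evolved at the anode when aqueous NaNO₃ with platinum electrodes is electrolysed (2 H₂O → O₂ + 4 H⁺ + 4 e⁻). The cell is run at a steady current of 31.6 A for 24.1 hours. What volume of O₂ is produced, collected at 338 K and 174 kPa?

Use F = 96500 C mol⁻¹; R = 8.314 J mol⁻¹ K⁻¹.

Q = I·t = 31.60 A × 86760 s = 2742000 C.
n(e⁻) = Q/F = 2742000 / 96500 = 28.41 mol.
4 electrons are transferred per O₂ molecule, so n(O₂) = 28.41 / 4 = 7.103 mol.
V = nRT/P = (7.103 × 8.314 × 338) / (174 × 10³ Pa) = 0.115 m³ = 115 L.

115 L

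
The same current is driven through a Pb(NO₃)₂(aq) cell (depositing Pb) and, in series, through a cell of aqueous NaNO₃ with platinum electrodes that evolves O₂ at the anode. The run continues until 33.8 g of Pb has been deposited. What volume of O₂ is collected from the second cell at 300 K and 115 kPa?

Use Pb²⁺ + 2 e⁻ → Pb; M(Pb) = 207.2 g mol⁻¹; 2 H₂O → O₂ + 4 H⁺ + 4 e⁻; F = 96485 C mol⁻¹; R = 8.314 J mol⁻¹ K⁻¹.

1.77 L

n(Pb) = 33.8 / 207.2 = 0.1631 mol, so n(e⁻) = 2 × 0.1631 = 0.3263 mol.
The cells are in series, so the same 0.3263 mol of electrons passes through the second cell.
2 H₂O → O₂ + 4 H⁺ + 4 e⁻ — 4 mol e⁻ per mol O₂, so n(O₂) = 0.3263/4 = 0.08156 mol.
V = nRT/P = (0.08156 × 8.314 × 300) / (115 × 10³) = 0.00177 m³ = 1.77 L.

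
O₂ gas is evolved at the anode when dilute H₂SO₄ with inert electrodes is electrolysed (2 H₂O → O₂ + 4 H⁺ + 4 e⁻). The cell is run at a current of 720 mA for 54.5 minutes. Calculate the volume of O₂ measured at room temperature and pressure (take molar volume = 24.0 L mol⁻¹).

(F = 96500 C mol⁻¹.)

Q = I·t = 0.7200 A × 3270.0 s = 2354 C.
n(e⁻) = Q/F = 2354 / 96500 = 0.02440 mol.
4 electrons are transferred per O₂ molecule, so n(O₂) = 0.02440 / 4 = 0.006099 mol.
V = n × V_m = 0.006099 × 24.0 = 0.146 L.

0.146 L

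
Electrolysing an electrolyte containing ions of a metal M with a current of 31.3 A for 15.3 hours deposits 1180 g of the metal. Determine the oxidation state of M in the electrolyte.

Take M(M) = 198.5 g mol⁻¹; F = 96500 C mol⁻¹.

Q = I·t = 31.30 A × 55080 s = 1724000 C, so n(e⁻) = 1724000/96500 = 17.87 mol.
n(M) deposited = 1180 / 198.5 = 5.945 mol.
Electrons per atom = n(e⁻)/n(M) = 17.87 / 5.945 = 3.01 ≈ 3, so the ion is M³⁺.

+3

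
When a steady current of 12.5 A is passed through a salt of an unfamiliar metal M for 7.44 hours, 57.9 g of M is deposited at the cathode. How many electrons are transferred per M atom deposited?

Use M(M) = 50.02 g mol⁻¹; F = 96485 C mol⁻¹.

Q = I·t = 12.50 A × 26784 s = 334800 C, so n(e⁻) = 334800/96485 = 3.470 mol.
n(M) deposited = 57.9 / 50.02 = 1.158 mol.
Electrons per atom = n(e⁻)/n(M) = 3.470 / 1.158 = 3.00 ≈ 3, so the ion is M³⁺.

3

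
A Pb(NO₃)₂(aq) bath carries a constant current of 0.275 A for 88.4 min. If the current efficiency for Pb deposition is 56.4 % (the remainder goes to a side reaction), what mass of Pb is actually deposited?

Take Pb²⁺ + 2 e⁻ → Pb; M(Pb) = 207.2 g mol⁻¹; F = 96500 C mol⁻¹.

Q = I·t = 0.2750 × 5304.0 = 1459 C.
n(e⁻) = 1459/96500 = 0.01512 mol; theoretically n(Pb) = 0.01512/2 = 0.007558 mol, m_theo = 1.566 g.
At 56.4 % efficiency, m_actual = 0.564 × 1.566 = 0.883 g.

0.883 g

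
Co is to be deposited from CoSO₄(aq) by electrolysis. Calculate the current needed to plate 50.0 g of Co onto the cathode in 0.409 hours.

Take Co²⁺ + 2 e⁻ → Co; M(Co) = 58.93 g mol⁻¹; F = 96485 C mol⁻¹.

111 A

n(Co) = 50.0 / 58.93 = 0.8485 mol.
n(e⁻) = 2 × 0.8485 = 1.697 mol.
Q = n(e⁻)·F = 1.697 × 96485 = 163700 C.
I = Q/t = 163700 / 1472.4 s = 111 A.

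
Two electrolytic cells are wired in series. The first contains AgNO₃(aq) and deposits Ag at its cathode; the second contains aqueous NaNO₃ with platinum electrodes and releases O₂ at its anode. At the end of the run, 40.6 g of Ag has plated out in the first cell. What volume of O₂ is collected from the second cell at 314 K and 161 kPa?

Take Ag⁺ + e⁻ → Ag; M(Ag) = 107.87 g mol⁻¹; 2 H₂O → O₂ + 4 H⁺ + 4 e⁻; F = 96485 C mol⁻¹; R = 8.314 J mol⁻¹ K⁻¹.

1.53 L

n(Ag) = 40.6 / 107.87 = 0.3764 mol, so n(e⁻) = 1 × 0.3764 = 0.3764 mol.
The cells are in series, so the same 0.3764 mol of electrons passes through the second cell.
2 H₂O → O₂ + 4 H⁺ + 4 e⁻ — 4 mol e⁻ per mol O₂, so n(O₂) = 0.3764/4 = 0.09409 mol.
V = nRT/P = (0.09409 × 8.314 × 314) / (161 × 10³) = 0.00153 m³ = 1.53 L.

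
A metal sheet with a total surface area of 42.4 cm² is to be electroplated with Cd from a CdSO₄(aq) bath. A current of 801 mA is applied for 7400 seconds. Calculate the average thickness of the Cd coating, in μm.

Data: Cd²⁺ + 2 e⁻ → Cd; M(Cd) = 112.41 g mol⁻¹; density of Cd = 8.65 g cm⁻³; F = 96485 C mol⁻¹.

Q = I·t = 0.8010 × 7400.0 = 5927 C; n(e⁻) = 0.06143 mol.
n(Cd) = n(e⁻)/2 = 0.03072 mol, so m = 0.03072 × 112.41 = 3.453 g.
Volume = m/ρ = 3.453 / 8.65 = 0.3992 cm³.
Thickness = V/A = 0.3992 / 42.4 = 0.00941 cm = 94.1 μm.

94.1 μm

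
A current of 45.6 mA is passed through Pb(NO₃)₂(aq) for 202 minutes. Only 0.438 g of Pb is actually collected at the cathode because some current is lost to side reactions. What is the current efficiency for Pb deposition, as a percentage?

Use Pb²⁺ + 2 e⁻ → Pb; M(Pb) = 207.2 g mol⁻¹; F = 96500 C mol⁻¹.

Q = I·t = 0.04560 × 12120 = 552.7 C; n(e⁻) = 552.7/96500 = 0.005727 mol.
Theoretical n(Pb) = n(e⁻)/2 = 0.002864 mol, i.e. m_theo = 0.002864 × 207.2 = 0.5933 g.
Efficiency = m_actual / m_theo = 0.438 / 0.5933 = 73.8 %.

73.8 %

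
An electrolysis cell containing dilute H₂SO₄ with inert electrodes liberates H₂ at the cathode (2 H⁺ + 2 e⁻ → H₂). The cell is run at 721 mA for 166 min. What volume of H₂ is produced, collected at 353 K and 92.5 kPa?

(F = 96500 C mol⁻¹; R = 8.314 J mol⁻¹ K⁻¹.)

1.18 L

Q = I·t = 0.7210 A × 9960.0 s = 7181 C.
n(e⁻) = Q/F = 7181 / 96500 = 0.07442 mol.
2 electrons are transferred per H₂ molecule, so n(H₂) = 0.07442 / 2 = 0.03721 mol.
V = nRT/P = (0.03721 × 8.314 × 353) / (92.5 × 10³ Pa) = 0.00118 m³ = 1.18 L.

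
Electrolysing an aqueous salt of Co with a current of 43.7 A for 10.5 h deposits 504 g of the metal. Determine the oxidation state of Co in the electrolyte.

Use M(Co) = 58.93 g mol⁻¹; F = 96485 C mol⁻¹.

Q = I·t = 43.70 A × 37800 s = 1652000 C, so n(e⁻) = 1652000/96485 = 17.12 mol.
n(Co) deposited = 504 / 58.93 = 8.553 mol.
Electrons per atom = n(e⁻)/n(Co) = 17.12 / 8.553 = 2.00 ≈ 2, so the ion is Co²⁺.

+2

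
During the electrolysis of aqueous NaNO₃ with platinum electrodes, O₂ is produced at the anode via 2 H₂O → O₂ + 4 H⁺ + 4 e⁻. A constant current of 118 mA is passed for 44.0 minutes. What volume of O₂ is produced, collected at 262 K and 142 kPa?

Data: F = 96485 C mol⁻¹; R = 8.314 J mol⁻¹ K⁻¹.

Q = I·t = 0.1180 A × 2640.0 s = 311.5 C.
n(e⁻) = Q/F = 311.5 / 96485 = 0.003229 mol.
4 electrons are transferred per O₂ molecule, so n(O₂) = 0.003229 / 4 = 0.0008072 mol.
V = nRT/P = (0.0008072 × 8.314 × 262) / (142 × 10³ Pa) = 1.24 × 10⁻⁵ m³ = 0.0124 L.

0.0124 L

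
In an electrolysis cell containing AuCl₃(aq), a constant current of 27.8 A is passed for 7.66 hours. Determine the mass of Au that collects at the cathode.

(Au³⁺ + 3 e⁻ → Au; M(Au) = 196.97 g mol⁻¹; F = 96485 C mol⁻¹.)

522 g

Q = I·t = 27.80 A × 27576 s = 766600 C.
n(e⁻) = Q/F = 766600 / 96485 = 7.945 mol.
Au³⁺ + 3 e⁻ → Au, so n(Au) = n(e⁻)/3 = 2.648 mol.
m = n·M = 2.648 × 196.97 = 522 g.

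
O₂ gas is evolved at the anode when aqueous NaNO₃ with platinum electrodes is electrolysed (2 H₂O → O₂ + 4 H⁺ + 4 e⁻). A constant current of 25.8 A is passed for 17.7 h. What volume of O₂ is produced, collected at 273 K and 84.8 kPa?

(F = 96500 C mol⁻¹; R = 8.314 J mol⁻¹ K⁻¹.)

114 L

Q = I·t = 25.80 A × 63720 s = 1644000 C.
n(e⁻) = Q/F = 1644000 / 96500 = 17.04 mol.
4 electrons are transferred per O₂ molecule, so n(O₂) = 17.04 / 4 = 4.259 mol.
V = nRT/P = (4.259 × 8.314 × 273) / (84.8 × 10³ Pa) = 0.114 m³ = 114 L.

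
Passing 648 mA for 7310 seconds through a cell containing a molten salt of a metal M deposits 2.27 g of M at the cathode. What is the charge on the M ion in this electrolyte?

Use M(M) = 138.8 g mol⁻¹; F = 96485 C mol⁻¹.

+3

Q = I·t = 0.6480 A × 7310.0 s = 4737 C, so n(e⁻) = 4737/96485 = 0.04909 mol.
n(M) deposited = 2.27 / 138.8 = 0.01635 mol.
Electrons per atom = n(e⁻)/n(M) = 0.04909 / 0.01635 = 3.00 ≈ 3, so the ion is M³⁺.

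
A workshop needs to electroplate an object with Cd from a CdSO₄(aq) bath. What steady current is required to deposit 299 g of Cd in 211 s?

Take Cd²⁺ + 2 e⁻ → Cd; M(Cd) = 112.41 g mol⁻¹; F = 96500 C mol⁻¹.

n(Cd) = 299 / 112.41 = 2.660 mol.
n(e⁻) = 2 × 2.660 = 5.320 mol.
Q = n(e⁻)·F = 5.320 × 96500 = 513400 C.
I = Q/t = 513400 / 211.00 s = 2430 A.

2430 A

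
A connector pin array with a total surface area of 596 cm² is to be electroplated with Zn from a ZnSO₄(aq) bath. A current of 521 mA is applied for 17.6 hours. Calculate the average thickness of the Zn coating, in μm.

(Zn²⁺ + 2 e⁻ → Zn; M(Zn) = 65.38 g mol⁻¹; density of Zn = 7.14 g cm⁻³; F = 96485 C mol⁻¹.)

Q = I·t = 0.5210 × 63360 = 33010 C; n(e⁻) = 0.3421 mol.
n(Zn) = n(e⁻)/2 = 0.1711 mol, so m = 0.1711 × 65.38 = 11.18 g.
Volume = m/ρ = 11.18 / 7.14 = 1.566 cm³.
Thickness = V/A = 1.566 / 596 = 0.00263 cm = 26.3 μm.

26.3 μm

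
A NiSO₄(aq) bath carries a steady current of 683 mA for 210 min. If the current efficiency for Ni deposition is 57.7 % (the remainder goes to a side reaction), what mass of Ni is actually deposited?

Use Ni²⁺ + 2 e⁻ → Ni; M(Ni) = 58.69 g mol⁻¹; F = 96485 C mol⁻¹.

Q = I·t = 0.6830 × 12600 = 8606 C.
n(e⁻) = 8606/96485 = 0.08919 mol; theoretically n(Ni) = 0.08919/2 = 0.04460 mol, m_theo = 2.617 g.
At 57.7 % efficiency, m_actual = 0.577 × 2.617 = 1.51 g.

1.51 g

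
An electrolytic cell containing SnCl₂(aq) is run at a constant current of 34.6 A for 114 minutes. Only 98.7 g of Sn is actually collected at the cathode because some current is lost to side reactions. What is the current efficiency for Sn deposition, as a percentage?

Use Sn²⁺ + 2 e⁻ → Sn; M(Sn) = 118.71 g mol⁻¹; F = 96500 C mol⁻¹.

Q = I·t = 34.60 × 6840.0 = 236700 C; n(e⁻) = 236700/96500 = 2.452 mol.
Theoretical n(Sn) = n(e⁻)/2 = 1.226 mol, i.e. m_theo = 1.226 × 118.71 = 145.6 g.
Efficiency = m_actual / m_theo = 98.7 / 145.6 = 67.8 %.

67.8 %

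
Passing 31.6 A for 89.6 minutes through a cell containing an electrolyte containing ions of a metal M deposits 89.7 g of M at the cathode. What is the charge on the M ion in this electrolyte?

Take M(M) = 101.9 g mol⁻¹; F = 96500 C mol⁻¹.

Q = I·t = 31.60 A × 5376.0 s = 169900 C, so n(e⁻) = 169900/96500 = 1.760 mol.
n(M) deposited = 89.7 / 101.9 = 0.8803 mol.
Electrons per atom = n(e⁻)/n(M) = 1.760 / 0.8803 = 2.00 ≈ 2, so the ion is M²⁺.

+2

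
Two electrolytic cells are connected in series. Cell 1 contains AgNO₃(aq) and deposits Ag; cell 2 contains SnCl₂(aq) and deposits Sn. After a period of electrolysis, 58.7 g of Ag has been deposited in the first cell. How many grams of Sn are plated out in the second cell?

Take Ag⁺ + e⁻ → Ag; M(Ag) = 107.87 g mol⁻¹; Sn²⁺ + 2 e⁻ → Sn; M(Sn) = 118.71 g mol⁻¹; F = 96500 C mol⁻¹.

n(Ag) = 58.7 / 107.87 = 0.5442 mol.
Since Ag⁺ + e⁻ → Ag, n(e⁻) passed = 1 × 0.5442 = 0.5442 mol.
Cells in series carry the same charge, so the same 0.5442 mol of electrons passes through cell 2.
Sn²⁺ + 2 e⁻ → Sn, so n(Sn) = 0.5442 / 2 = 0.2721 mol.
m(Sn) = 0.2721 × 118.71 = 32.3 g.

32.3 g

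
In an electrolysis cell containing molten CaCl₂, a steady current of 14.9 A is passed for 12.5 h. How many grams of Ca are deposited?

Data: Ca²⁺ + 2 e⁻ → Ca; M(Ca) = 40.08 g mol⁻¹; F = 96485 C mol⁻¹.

139 g

Q = I·t = 14.90 A × 45000 s = 670500 C.
n(e⁻) = Q/F = 670500 / 96485 = 6.949 mol.
Ca²⁺ + 2 e⁻ → Ca, so n(Ca) = n(e⁻)/2 = 3.475 mol.
m = n·M = 3.475 × 40.08 = 139 g.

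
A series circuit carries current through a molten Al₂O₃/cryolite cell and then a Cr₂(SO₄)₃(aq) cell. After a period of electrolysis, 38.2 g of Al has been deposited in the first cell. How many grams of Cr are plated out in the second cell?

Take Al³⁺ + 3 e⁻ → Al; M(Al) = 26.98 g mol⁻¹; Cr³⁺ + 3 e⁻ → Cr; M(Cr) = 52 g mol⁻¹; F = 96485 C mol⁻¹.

73.6 g

n(Al) = 38.2 / 26.98 = 1.416 mol.
Since Al³⁺ + 3 e⁻ → Al, n(e⁻) passed = 3 × 1.416 = 4.248 mol.
Cells in series carry the same charge, so the same 4.248 mol of electrons passes through cell 2.
Cr³⁺ + 3 e⁻ → Cr, so n(Cr) = 4.248 / 3 = 1.416 mol.
m(Cr) = 1.416 × 52 = 73.6 g.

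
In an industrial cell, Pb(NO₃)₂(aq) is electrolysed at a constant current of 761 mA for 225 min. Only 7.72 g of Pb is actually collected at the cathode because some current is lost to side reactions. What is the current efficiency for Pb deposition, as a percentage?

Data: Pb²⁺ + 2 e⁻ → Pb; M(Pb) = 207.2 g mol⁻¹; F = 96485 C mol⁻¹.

Q = I·t = 0.7610 × 13500 = 10270 C; n(e⁻) = 10270/96485 = 0.1065 mol.
Theoretical n(Pb) = n(e⁻)/2 = 0.05324 mol, i.e. m_theo = 0.05324 × 207.2 = 11.03 g.
Efficiency = m_actual / m_theo = 7.72 / 11.03 = 70.0 %.

70.0 %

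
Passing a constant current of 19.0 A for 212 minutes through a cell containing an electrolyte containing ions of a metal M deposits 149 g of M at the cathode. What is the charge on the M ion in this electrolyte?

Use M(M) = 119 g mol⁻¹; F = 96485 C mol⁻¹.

+2

Q = I·t = 19.00 A × 12720 s = 241700 C, so n(e⁻) = 241700/96485 = 2.505 mol.
n(M) deposited = 149 / 119 = 1.252 mol.
Electrons per atom = n(e⁻)/n(M) = 2.505 / 1.252 = 2.00 ≈ 2, so the ion is M²⁺.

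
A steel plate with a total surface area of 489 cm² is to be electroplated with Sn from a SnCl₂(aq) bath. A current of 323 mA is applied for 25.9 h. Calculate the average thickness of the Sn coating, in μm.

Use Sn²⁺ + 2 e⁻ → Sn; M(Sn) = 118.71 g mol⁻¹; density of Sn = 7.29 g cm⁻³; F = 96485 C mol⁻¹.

52.0 μm

Q = I·t = 0.3230 × 93240 = 30120 C; n(e⁻) = 0.3121 mol.
n(Sn) = n(e⁻)/2 = 0.1561 mol, so m = 0.1561 × 118.71 = 18.53 g.
Volume = m/ρ = 18.53 / 7.29 = 2.541 cm³.
Thickness = V/A = 2.541 / 489 = 0.00520 cm = 52.0 μm.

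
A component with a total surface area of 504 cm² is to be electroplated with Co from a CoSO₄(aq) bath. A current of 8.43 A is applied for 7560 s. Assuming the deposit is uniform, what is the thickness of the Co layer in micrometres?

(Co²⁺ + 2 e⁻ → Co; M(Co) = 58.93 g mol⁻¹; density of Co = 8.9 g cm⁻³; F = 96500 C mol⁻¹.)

Q = I·t = 8.430 × 7560.0 = 63730 C; n(e⁻) = 0.6604 mol.
n(Co) = n(e⁻)/2 = 0.3302 mol, so m = 0.3302 × 58.93 = 19.46 g.
Volume = m/ρ = 19.46 / 8.9 = 2.186 cm³.
Thickness = V/A = 2.186 / 504 = 0.00434 cm = 43.4 μm.

43.4 μm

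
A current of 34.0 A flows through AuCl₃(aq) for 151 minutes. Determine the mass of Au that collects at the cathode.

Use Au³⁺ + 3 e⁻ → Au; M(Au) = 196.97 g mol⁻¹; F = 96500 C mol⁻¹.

Q = I·t = 34.00 A × 9060.0 s = 308000 C.
n(e⁻) = Q/F = 308000 / 96500 = 3.192 mol.
Au³⁺ + 3 e⁻ → Au, so n(Au) = n(e⁻)/3 = 1.064 mol.
m = n·M = 1.064 × 196.97 = 210 g.

210 g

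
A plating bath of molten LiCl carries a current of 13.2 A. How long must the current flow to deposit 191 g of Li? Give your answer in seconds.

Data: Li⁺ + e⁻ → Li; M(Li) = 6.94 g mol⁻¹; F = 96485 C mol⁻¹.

n(Li) = m/M = 191 / 6.94 = 27.52 mol.
Each Li atom requires 1 electron, so n(e⁻) = 1 × 27.52 = 27.52 mol.
Q = n(e⁻)·F = 27.52 × 96485 = 2655000 C.
t = Q/I = 2655000 / 13.20 A = 201200 s.

2.01 × 10⁵ s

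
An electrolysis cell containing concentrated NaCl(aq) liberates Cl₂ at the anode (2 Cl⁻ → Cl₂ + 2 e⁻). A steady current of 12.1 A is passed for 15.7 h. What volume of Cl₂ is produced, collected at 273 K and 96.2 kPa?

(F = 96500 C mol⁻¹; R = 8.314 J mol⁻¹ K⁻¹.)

Q = I·t = 12.10 A × 56520 s = 683900 C.
n(e⁻) = Q/F = 683900 / 96500 = 7.087 mol.
2 electrons are transferred per Cl₂ molecule, so n(Cl₂) = 7.087 / 2 = 3.543 mol.
V = nRT/P = (3.543 × 8.314 × 273) / (96.2 × 10³ Pa) = 0.0836 m³ = 83.6 L.

83.6 L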